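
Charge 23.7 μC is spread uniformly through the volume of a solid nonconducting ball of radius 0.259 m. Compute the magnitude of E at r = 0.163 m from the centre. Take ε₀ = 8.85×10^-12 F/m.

E ≈ 2.00e6 V/m

By spherical symmetry E is radial; choose a Gaussian sphere of radius r = 0.163 m (r < R).
Only the charge within r is enclosed: Q_enc = Q·(r/R)³ = (23.7 μC)·(0.163 m/0.259 m)³ = 5.908×10^-6 C.
Since E is radial and uniform over the Gaussian sphere, Φ = E·4πr² = Q_enc/ε₀.
E = |Q_enc|/(4πε₀r²) = (5.908×10^-6)/(4π·8.85×10^-12·(0.163)²) = 2.00×10^6 N/C.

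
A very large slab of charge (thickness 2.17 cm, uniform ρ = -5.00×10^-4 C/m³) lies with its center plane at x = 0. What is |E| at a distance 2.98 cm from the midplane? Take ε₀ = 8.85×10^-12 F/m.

E = 6.13×10^5 N/C

The point |x| = 2.98 cm lies outside the slab (half-thickness 0.01085 m). A symmetric pillbox spanning the full slab encloses Q_enc = ρ·d·A.
Flux = 2EA ⇒ E = |ρ|d/(2ε₀), independent of distance outside.
E = (5.00×10^-4)(0.0217)/(2·8.85×10^-12) = 6.13×10^5 N/C.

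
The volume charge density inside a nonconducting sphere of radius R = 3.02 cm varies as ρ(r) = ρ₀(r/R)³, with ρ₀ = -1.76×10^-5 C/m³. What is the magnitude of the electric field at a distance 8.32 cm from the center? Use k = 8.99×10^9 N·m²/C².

By spherical symmetry E is radial; choose a Gaussian sphere of radius r = 8.32 cm (r > R, all charge enclosed).
Q_enc = 4π ∫₀^R ρ₀(r'/R)^3 r'² dr' = 4πρ₀R³/6 = -1.015×10^-9 C.
Applying ∮E·dA = Q_enc/ε₀ with Φ = E(4πr²):
E = k|Q_enc|/r² = (8.99×10^9)(1.015×10^-9)/(0.0832)² = 1.32×10^3 N/C.

|E| = 1.32×10^3 N/C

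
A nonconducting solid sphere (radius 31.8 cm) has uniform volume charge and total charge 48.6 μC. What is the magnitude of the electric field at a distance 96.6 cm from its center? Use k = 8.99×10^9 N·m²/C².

Take a concentric spherical Gaussian surface of radius r = 96.6 cm (r > R, so the entire charge is enclosed).
Q_enc = 48.6 μC = 4.86×10^-5 C.
Gauss's law: E·4πr² = Q_enc/ε₀.
E = k|Q_enc|/r² = (8.99×10^9)(4.86×10^-5)/(0.966)² = 4.68×10^5 N/C.

|E| ≈ 4.68×10^5 N/C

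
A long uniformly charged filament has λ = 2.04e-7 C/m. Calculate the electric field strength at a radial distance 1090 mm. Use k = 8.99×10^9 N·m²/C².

Coaxial Gaussian cylinder, radius r = 1090 mm, length L.
Q_enc = λL, so λ_enc = 2.04×10^-7 C/m.
Gauss's law: E·2πrL = λ_enc L/ε₀.
E = 2k|λ_enc|/r = 2(8.99×10^9)(2.04e-7)/(1.09) = 3.37×10^3 N/C.

E = 3.37e3 N/C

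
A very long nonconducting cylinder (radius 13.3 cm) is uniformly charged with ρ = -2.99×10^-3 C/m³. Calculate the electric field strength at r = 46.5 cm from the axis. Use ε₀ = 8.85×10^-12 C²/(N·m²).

Choose a coaxial cylinder of radius r = 46.5 cm (arbitrary length L) as the Gaussian surface (r > 13.3 cm, full cross-section enclosed).
λ_enc = ρ·πR² = (-2.99e-3)π(0.133)² = -1.662e-4 C/m.
Gauss's law: E·2πrL = λ_enc L/ε₀.
E = |λ_enc|/(2πε₀r) = (1.662×10^-4)/(2π·8.85×10^-12·0.465) = 6.43e6 N/C.

E = 6.43×10^6 V/m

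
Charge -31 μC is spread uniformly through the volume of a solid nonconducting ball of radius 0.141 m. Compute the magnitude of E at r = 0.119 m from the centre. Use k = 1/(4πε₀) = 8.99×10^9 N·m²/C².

By spherical symmetry E is radial; choose a Gaussian sphere of radius r = 0.119 m (r < R).
Only the charge within r is enclosed: Q_enc = Q·(r/R)³ = (-31 μC)·(0.119 m/0.141 m)³ = -1.864×10^-5 C.
Since E is radial and uniform over the Gaussian sphere, Φ = E·4πr² = Q_enc/ε₀.
E = k|Q_enc|/r² = (8.99×10^9)(1.864×10^-5)/(0.119)² = 1.18×10^7 N/C.

E ≈ 1.18×10^7 N/C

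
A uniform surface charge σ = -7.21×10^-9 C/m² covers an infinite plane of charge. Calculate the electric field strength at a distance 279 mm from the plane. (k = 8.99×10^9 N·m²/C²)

E ≈ 407 V/m

By planar symmetry E is perpendicular to the sheet and uniform; use a Gaussian pillbox with flat faces of area A on each side of the sheet.
Only the two end caps contribute flux: Φ = 2EA. With Q_enc = σA, Gauss's law gives E = |σ|/(2ε₀).
E = 2πk|σ| = 2π(8.99×10^9)(7.21×10^-9) = 407 N/C.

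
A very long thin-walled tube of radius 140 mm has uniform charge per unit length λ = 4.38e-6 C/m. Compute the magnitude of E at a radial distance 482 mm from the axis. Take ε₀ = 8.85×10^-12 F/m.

Choose a coaxial cylinder of radius r = 482 mm (arbitrary length L) as the Gaussian surface (r > 140 mm).
The full line charge is enclosed: λ_enc = 4.38e-6 C/m.
Applying ∮E·dA = Q_enc/ε₀ with the end caps contributing no flux:
E = |λ_enc|/(2πε₀r) = (4.38e-6)/(2π·8.85×10^-12·0.482) = 1.63×10^5 N/C.

E = 1.63e5 V/m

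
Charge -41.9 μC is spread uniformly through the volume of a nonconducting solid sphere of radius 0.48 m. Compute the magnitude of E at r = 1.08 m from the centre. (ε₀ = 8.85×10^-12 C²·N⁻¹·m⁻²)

Use a concentric Gaussian sphere at r = 1.08 m (r > R, so the entire charge is enclosed).
Q_enc = -41.9 μC = -4.19×10^-5 C.
By Gauss's law, ∮E·dA = E·4πr² = Q_enc/ε₀.
E = |Q_enc|/(4πε₀r²) = (4.19×10^-5)/(4π·8.85×10^-12·(1.08)²) = 3.23×10^5 N/C.

|E| ≈ 3.23×10^5 N/C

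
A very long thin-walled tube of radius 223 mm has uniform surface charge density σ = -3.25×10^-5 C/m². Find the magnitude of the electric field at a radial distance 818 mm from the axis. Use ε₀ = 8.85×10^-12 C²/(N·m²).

|E| ≈ 1.00×10^6 N/C

Choose a coaxial cylinder of radius r = 818 mm (arbitrary length L) as the Gaussian surface (r > 223 mm).
The whole shell is enclosed: λ_enc = σ·2πR = (-3.25×10^-5)·2π·(0.223) = -4.554×10^-5 C/m.
Since E is radial and uniform over the curved surface, Φ = E·2πrL = Q_enc/ε₀ = λ_enc L/ε₀.
E = |λ_enc|/(2πε₀r) = (4.554×10^-5)/(2π·8.85×10^-12·0.818) = 1.00×10^6 N/C.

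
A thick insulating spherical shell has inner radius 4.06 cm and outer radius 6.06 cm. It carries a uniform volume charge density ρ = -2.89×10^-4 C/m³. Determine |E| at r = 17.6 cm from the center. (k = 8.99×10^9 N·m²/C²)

5.47e4 N/C

Take a concentric spherical Gaussian surface of radius r = 17.6 cm (r > 6.06 cm, enclosing the whole shell).
Q_enc = ρ·(4π/3)(b³ − a³) = (-2.89×10^-4)·(4π/3)·((0.0606)³ − (0.0406)³) = -1.884×10^-7 C.
Since E is radial and uniform over the Gaussian sphere, Φ = E·4πr² = Q_enc/ε₀.
E = k|Q_enc|/r² = (8.99×10^9)(1.884×10^-7)/(0.176)² = 5.47×10^4 N/C.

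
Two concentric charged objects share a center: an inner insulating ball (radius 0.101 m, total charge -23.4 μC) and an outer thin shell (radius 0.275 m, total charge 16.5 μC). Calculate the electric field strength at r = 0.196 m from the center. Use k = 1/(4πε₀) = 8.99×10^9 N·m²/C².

5.48×10^6 N/C

Use a concentric Gaussian sphere at r = 0.196 m (between the bodies, 0.101 m < r < 0.275 m).
The shell at 0.275 m lies outside the Gaussian surface, so Q_enc = -23.4 μC = -2.34e-5 C.
Since E is radial and uniform over the Gaussian sphere, Φ = E·4πr² = Q_enc/ε₀.
E = k|Q_enc|/r² = (8.99×10^9)(2.34×10^-5)/(0.196)² = 5.48×10^6 N/C.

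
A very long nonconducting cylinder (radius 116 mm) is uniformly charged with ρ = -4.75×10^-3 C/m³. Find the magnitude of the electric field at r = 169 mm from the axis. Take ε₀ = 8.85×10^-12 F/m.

Take a coaxial cylindrical Gaussian surface of radius r = 169 mm and length L (r > 116 mm, full cross-section enclosed).
λ_enc = ρ·πR² = (-4.75×10^-3)π(0.116)² = -2.008×10^-4 C/m.
By Gauss's law (flux through the curved wall only), E·2πrL = λ_enc L/ε₀.
E = |λ_enc|/(2πε₀r) = (2.008×10^-4)/(2π·8.85×10^-12·0.169) = 2.14×10^7 N/C.

E ≈ 2.14e7 V/m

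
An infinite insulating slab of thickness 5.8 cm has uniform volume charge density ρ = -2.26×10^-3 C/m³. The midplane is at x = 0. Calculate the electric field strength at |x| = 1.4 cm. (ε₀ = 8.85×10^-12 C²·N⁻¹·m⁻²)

E ≈ 3.58e6 N/C

By symmetry E is perpendicular to the slab. A Gaussian pillbox from −1.4 cm to +1.4 cm (face area A) lies entirely within the slab.
Q_enc = ρ·(2x)·A and flux = 2EA, so 2EA = 2ρxA/ε₀ ⇒ E = |ρ|x/ε₀.
E = (2.26×10^-3)(0.014)/(8.85×10^-12) = 3.58×10^6 N/C.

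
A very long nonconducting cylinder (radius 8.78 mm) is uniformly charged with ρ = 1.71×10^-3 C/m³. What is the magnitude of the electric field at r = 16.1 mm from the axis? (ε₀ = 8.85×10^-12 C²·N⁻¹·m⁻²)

E ≈ 4.63×10^5 N/C

Take a coaxial cylindrical Gaussian surface of radius r = 16.1 mm and length L (r > 8.78 mm, full cross-section enclosed).
λ_enc = ρ·πR² = (1.71e-3)π(0.00878)² = 4.141e-7 C/m.
Applying ∮E·dA = Q_enc/ε₀ with the end caps contributing no flux:
E = |λ_enc|/(2πε₀r) = (4.141×10^-7)/(2π·8.85×10^-12·0.0161) = 4.63×10^5 N/C.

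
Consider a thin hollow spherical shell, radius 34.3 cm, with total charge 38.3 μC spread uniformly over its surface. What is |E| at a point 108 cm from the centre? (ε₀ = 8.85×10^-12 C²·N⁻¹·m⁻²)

By spherical symmetry E is radial; choose a Gaussian sphere of radius r = 108 cm (r > 34.3 cm).
The entire shell is enclosed: Q_enc = 3.83×10^-5 C.
Gauss's law: E·4πr² = Q_enc/ε₀.
E = |Q_enc|/(4πε₀r²) = (3.83e-5)/(4π·8.85×10^-12·(1.08)²) = 2.95×10^5 N/C.

|E| ≈ 2.95×10^5 N/C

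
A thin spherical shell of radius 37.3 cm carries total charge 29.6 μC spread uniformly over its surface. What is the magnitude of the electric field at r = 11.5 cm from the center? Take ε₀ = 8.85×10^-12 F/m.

Take a concentric spherical Gaussian surface of radius r = 11.5 cm (inside the shell, r < 37.3 cm).
No charge lies within this surface, so Q_enc = 0 and Gauss's law gives E·4πr² = 0 ⇒ E = 0.

|E| = 0 V/m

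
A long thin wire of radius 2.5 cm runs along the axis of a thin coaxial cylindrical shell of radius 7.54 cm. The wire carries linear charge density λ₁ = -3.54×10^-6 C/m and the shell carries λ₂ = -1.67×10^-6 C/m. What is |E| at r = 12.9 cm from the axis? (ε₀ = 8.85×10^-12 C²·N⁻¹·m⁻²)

|E| = 7.26e5 N/C

By cylindrical symmetry E is radial; use a coaxial Gaussian cylinder of radius 12.9 cm and length L (r > 7.54 cm, enclosing both).
λ_enc = λ₁ + λ₂ = (-3.54e-6) + (-1.67e-6) = -5.21×10^-6 C/m.
Applying ∮E·dA = Q_enc/ε₀ with the end caps contributing no flux:
E = |λ_enc|/(2πε₀r) = (5.21×10^-6)/(2π·8.85×10^-12·0.129) = 7.26e5 N/C.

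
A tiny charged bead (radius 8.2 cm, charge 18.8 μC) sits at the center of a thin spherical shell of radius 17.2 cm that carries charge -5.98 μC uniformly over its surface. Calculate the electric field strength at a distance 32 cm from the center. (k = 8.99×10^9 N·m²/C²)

|E| ≈ 1.13×10^6 N/C

By spherical symmetry E is radial; choose a Gaussian sphere of radius r = 32 cm (r > 17.2 cm, enclosing both).
Q_enc = (18.8 μC) + (-5.98 μC) = 1.282×10^-5 C.
Since E is radial and uniform over the Gaussian sphere, Φ = E·4πr² = Q_enc/ε₀.
E = k|Q_enc|/r² = (8.99×10^9)(1.282×10^-5)/(0.32)² = 1.13×10^6 N/C.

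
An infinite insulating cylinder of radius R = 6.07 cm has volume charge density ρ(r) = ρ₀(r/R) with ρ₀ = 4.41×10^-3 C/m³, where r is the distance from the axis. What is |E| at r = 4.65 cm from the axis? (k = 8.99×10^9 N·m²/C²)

E = 5.92×10^6 V/m

By cylindrical symmetry E is radial; use a coaxial Gaussian cylinder of radius 4.65 cm and length L (r < R).
Integrating ρ over the cross-section to radius r: λ_enc = (2πρ₀/R) ∫₀^r r'^2 dr' = 2πρ₀ r^3/(3·R) = 1.53×10^-5 C/m.
Gauss's law: E·2πrL = λ_enc L/ε₀.
E = 2k|λ_enc|/r = 2(8.99×10^9)(1.53e-5)/(0.0465) = 5.92×10^6 N/C.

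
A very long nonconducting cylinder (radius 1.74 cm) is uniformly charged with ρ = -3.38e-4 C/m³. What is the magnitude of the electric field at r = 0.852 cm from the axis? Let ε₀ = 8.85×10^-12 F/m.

|E| ≈ 1.63×10^5 N/C

Take a coaxial cylindrical Gaussian surface of radius r = 0.852 cm and length L (r < R).
Enclosed charge per unit length: λ_enc = ρ·πr² = (-3.38×10^-4)π(0.00852)² = -7.708×10^-8 C/m.
Gauss's law: E·2πrL = λ_enc L/ε₀.
E = |λ_enc|/(2πε₀r) = (7.708e-8)/(2π·8.85×10^-12·0.00852) = 1.63e5 N/C.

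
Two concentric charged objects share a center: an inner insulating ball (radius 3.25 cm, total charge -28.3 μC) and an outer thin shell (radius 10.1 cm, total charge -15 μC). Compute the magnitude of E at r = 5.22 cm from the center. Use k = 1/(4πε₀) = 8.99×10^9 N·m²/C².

E = 9.34e7 N/C

Take a concentric spherical Gaussian surface of radius r = 5.22 cm (between the bodies, 3.25 cm < r < 10.1 cm).
Only the inner charge is enclosed; the outer shell contributes nothing inside itself. Q_enc = -28.3 μC = -2.83e-5 C.
Applying ∮E·dA = Q_enc/ε₀ with Φ = E(4πr²):
E = k|Q_enc|/r² = (8.99×10^9)(2.83×10^-5)/(0.0522)² = 9.34e7 N/C.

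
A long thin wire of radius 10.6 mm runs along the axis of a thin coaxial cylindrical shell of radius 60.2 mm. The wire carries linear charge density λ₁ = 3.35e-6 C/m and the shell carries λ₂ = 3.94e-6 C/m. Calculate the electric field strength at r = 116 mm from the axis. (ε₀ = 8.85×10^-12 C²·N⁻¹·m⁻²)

Coaxial Gaussian cylinder, radius r = 116 mm, length L (r > 60.2 mm, enclosing both).
λ_enc = λ₁ + λ₂ = (3.35×10^-6) + (3.94e-6) = 7.29e-6 C/m.
Applying ∮E·dA = Q_enc/ε₀ with the end caps contributing no flux:
E = |λ_enc|/(2πε₀r) = (7.29×10^-6)/(2π·8.85×10^-12·0.116) = 1.13×10^6 N/C.

1.13e6 V/m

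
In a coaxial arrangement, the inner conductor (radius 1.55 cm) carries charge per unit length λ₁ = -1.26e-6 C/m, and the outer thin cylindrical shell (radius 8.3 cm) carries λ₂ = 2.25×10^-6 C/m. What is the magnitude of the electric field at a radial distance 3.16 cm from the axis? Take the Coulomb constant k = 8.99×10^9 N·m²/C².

E ≈ 7.17×10^5 V/m

Coaxial Gaussian cylinder, radius r = 3.16 cm, length L (between the conductors, 1.55 cm < r < 8.3 cm).
The shell at 8.3 cm lies outside the Gaussian surface, so λ_enc = λ₁ = -1.26×10^-6 C/m.
Since E is radial and uniform over the curved surface, Φ = E·2πrL = Q_enc/ε₀ = λ_enc L/ε₀.
E = 2k|λ_enc|/r = 2(8.99×10^9)(1.26×10^-6)/(0.0316) = 7.17×10^5 N/C.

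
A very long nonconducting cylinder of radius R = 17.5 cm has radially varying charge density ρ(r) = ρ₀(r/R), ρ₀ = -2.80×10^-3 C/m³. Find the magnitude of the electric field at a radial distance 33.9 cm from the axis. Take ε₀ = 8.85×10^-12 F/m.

|E| ≈ 9.53×10^6 N/C

Coaxial Gaussian cylinder, radius r = 33.9 cm, length L (r > R, full charge per length enclosed).
λ_enc = 2π ∫₀^R ρ₀(r'/R)^1 r' dr' = 2πρ₀R²/3 = -1.796e-4 C/m.
Gauss's law: E·2πrL = λ_enc L/ε₀.
E = |λ_enc|/(2πε₀r) = (1.796×10^-4)/(2π·8.85×10^-12·0.339) = 9.53×10^6 N/C.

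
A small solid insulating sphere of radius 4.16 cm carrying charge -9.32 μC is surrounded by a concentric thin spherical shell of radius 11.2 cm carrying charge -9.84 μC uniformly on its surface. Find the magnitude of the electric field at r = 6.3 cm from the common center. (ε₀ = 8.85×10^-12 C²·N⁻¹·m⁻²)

Use a concentric Gaussian sphere at r = 6.3 cm (between the bodies, 4.16 cm < r < 11.2 cm).
The shell at 11.2 cm lies outside the Gaussian surface, so Q_enc = -9.32 μC = -9.32×10^-6 C.
Gauss's law: E·4πr² = Q_enc/ε₀.
E = |Q_enc|/(4πε₀r²) = (9.32×10^-6)/(4π·8.85×10^-12·(0.063)²) = 2.11e7 N/C.

E ≈ 2.11×10^7 N/C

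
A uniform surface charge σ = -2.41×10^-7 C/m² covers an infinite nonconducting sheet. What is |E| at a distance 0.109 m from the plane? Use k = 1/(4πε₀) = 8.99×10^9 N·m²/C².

1.36×10^4 N/C

By planar symmetry E is perpendicular to the sheet and uniform; use a Gaussian pillbox with flat faces of area A on each side of the sheet.
Flux Φ = 2EA and Q_enc = σA, so 2EA = σA/ε₀ ⇒ E = |σ|/(2ε₀), independent of distance.
E = 2πk|σ| = 2π(8.99×10^9)(2.41×10^-7) = 1.36×10^4 N/C.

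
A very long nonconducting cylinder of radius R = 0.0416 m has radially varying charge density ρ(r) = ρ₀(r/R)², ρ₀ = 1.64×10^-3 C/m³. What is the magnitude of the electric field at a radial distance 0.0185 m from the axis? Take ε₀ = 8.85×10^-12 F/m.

Choose a coaxial cylinder of radius r = 0.0185 m (arbitrary length L) as the Gaussian surface (r < R).
Integrating ρ over the cross-section to radius r: λ_enc = (2πρ₀/R²) ∫₀^r r'^3 dr' = 2πρ₀ r^4/(4·R²) = 1.744×10^-7 C/m.
Gauss's law: E·2πrL = λ_enc L/ε₀.
E = |λ_enc|/(2πε₀r) = (1.744×10^-7)/(2π·8.85×10^-12·0.0185) = 1.69×10^5 N/C.

|E| ≈ 1.69×10^5 N/C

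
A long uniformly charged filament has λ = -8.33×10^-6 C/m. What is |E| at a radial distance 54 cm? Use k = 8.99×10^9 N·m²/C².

|E| ≈ 2.77×10^5 V/m

By cylindrical symmetry E is radial; use a coaxial Gaussian cylinder of radius 54 cm and length L.
Q_enc = λL, so λ_enc = -8.33e-6 C/m.
By Gauss's law (flux through the curved wall only), E·2πrL = λ_enc L/ε₀.
E = 2k|λ_enc|/r = 2(8.99×10^9)(8.33e-6)/(0.54) = 2.77×10^5 N/C.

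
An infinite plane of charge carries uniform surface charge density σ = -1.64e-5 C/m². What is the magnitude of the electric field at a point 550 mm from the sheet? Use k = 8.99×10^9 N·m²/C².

E = 9.26e5 N/C

By planar symmetry E is perpendicular to the sheet and uniform; use a Gaussian pillbox with flat faces of area A on each side of the sheet.
Only the two end caps contribute flux: Φ = 2EA. With Q_enc = σA, Gauss's law gives E = |σ|/(2ε₀).
E = 2πk|σ| = 2π(8.99×10^9)(1.64×10^-5) = 9.26×10^5 N/C.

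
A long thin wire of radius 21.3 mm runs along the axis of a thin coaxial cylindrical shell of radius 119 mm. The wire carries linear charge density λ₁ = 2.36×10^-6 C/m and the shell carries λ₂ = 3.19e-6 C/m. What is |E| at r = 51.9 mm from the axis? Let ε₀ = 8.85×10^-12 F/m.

Take a coaxial cylindrical Gaussian surface of radius r = 51.9 mm and length L (between the conductors, 21.3 mm < r < 119 mm).
The shell at 119 mm lies outside the Gaussian surface, so λ_enc = λ₁ = 2.36e-6 C/m.
Since E is radial and uniform over the curved surface, Φ = E·2πrL = Q_enc/ε₀ = λ_enc L/ε₀.
E = |λ_enc|/(2πε₀r) = (2.36e-6)/(2π·8.85×10^-12·0.0519) = 8.18e5 N/C.

E ≈ 8.18e5 N/C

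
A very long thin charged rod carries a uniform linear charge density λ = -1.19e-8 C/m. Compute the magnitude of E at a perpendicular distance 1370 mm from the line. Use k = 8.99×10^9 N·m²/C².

|E| ≈ 156 N/C

By cylindrical symmetry E is radial; use a coaxial Gaussian cylinder of radius 1370 mm and length L.
Q_enc = λL, so λ_enc = -1.19×10^-8 C/m.
By Gauss's law (flux through the curved wall only), E·2πrL = λ_enc L/ε₀.
E = 2k|λ_enc|/r = 2(8.99×10^9)(1.19×10^-8)/(1.37) = 156 N/C.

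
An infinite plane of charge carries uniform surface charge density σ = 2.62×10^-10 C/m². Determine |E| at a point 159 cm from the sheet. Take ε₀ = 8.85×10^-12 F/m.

Choose a cylindrical pillbox piercing the sheet, end faces (area A) parallel to it.
Only the two end caps contribute flux: Φ = 2EA. With Q_enc = σA, Gauss's law gives E = |σ|/(2ε₀).
E = |σ|/(2ε₀) = (2.62×10^-10)/(2·8.85×10^-12) = 14.8 N/C.

E ≈ 14.8 V/m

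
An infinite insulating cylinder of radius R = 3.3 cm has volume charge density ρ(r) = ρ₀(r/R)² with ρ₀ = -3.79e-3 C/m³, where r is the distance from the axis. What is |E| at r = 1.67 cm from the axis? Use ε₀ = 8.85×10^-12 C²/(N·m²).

By cylindrical symmetry E is radial; use a coaxial Gaussian cylinder of radius 1.67 cm and length L (r < R).
Integrating ρ over the cross-section to radius r: λ_enc = (2πρ₀/R²) ∫₀^r r'^3 dr' = 2πρ₀ r^4/(4·R²) = -4.252×10^-7 C/m.
Gauss's law: E·2πrL = λ_enc L/ε₀.
E = |λ_enc|/(2πε₀r) = (4.252×10^-7)/(2π·8.85×10^-12·0.0167) = 4.58e5 N/C.

E ≈ 4.58×10^5 N/C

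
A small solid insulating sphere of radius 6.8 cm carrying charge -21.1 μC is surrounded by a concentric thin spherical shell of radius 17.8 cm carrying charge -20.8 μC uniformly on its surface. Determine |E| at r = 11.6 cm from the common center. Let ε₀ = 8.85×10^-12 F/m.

By spherical symmetry E is radial; choose a Gaussian sphere of radius r = 11.6 cm (between the bodies, 6.8 cm < r < 17.8 cm).
Only the inner charge is enclosed; the outer shell contributes nothing inside itself. Q_enc = -21.1 μC = -2.11e-5 C.
By Gauss's law, ∮E·dA = E·4πr² = Q_enc/ε₀.
E = |Q_enc|/(4πε₀r²) = (2.11×10^-5)/(4π·8.85×10^-12·(0.116)²) = 1.41×10^7 N/C.

E = 1.41e7 V/m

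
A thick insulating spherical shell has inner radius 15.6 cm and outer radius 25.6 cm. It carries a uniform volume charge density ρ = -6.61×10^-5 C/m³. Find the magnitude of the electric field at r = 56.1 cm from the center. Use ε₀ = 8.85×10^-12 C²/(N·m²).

By spherical symmetry E is radial; choose a Gaussian sphere of radius r = 56.1 cm (r > 25.6 cm, enclosing the whole shell).
Q_enc = ρ·(4π/3)(b³ − a³) = (-6.61e-5)·(4π/3)·((0.256)³ − (0.156)³) = -3.594×10^-6 C.
Since E is radial and uniform over the Gaussian sphere, Φ = E·4πr² = Q_enc/ε₀.
E = |Q_enc|/(4πε₀r²) = (3.594×10^-6)/(4π·8.85×10^-12·(0.561)²) = 1.03e5 N/C.

|E| ≈ 1.03×10^5 N/C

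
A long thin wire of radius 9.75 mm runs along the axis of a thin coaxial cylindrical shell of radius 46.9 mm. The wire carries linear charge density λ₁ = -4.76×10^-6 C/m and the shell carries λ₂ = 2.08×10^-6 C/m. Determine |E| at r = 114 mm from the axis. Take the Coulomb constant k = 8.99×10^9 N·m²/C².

Take a coaxial cylindrical Gaussian surface of radius r = 114 mm and length L (r > 46.9 mm, enclosing both).
λ_enc = λ₁ + λ₂ = (-4.76e-6) + (2.08×10^-6) = -2.68×10^-6 C/m.
By Gauss's law (flux through the curved wall only), E·2πrL = λ_enc L/ε₀.
E = 2k|λ_enc|/r = 2(8.99×10^9)(2.68e-6)/(0.114) = 4.23×10^5 N/C.

E ≈ 4.23×10^5 N/C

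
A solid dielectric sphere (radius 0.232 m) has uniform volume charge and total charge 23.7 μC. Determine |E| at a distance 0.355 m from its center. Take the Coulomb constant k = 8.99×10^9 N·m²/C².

Symmetry ⇒ E = E(r) r̂. Gaussian sphere of radius r = 0.355 m (r > R, so the entire charge is enclosed).
Q_enc = 23.7 μC = 2.37×10^-5 C.
Since E is radial and uniform over the Gaussian sphere, Φ = E·4πr² = Q_enc/ε₀.
E = k|Q_enc|/r² = (8.99×10^9)(2.37×10^-5)/(0.355)² = 1.69e6 N/C.

E = 1.69e6 N/C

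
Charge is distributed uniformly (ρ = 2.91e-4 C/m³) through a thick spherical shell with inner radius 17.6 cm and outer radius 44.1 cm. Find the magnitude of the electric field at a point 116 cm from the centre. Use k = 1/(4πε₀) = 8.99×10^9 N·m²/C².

By spherical symmetry E is radial; choose a Gaussian sphere of radius r = 116 cm (r > 44.1 cm, enclosing the whole shell).
Q_enc = ρ·(4π/3)(b³ − a³) = (2.91×10^-4)·(4π/3)·((0.441)³ − (0.176)³) = 9.79×10^-5 C.
Since E is radial and uniform over the Gaussian sphere, Φ = E·4πr² = Q_enc/ε₀.
E = k|Q_enc|/r² = (8.99×10^9)(9.79×10^-5)/(1.16)² = 6.54×10^5 N/C.

6.54×10^5 N/C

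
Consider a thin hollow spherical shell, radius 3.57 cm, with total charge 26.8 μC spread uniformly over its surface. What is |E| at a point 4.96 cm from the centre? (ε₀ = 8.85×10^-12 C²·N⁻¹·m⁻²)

Take a concentric spherical Gaussian surface of radius r = 4.96 cm (r > 3.57 cm).
The entire shell is enclosed: Q_enc = 2.68×10^-5 C.
Applying ∮E·dA = Q_enc/ε₀ with Φ = E(4πr²):
E = |Q_enc|/(4πε₀r²) = (2.68×10^-5)/(4π·8.85×10^-12·(0.0496)²) = 9.80×10^7 N/C.

E ≈ 9.80e7 N/C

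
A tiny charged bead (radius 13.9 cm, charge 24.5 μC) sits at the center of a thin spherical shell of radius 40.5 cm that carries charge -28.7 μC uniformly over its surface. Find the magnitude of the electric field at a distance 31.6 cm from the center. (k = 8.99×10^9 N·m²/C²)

Symmetry ⇒ E = E(r) r̂. Gaussian sphere of radius r = 31.6 cm (between the bodies, 13.9 cm < r < 40.5 cm).
The shell at 40.5 cm lies outside the Gaussian surface, so Q_enc = 24.5 μC = 2.45×10^-5 C.
By Gauss's law, ∮E·dA = E·4πr² = Q_enc/ε₀.
E = k|Q_enc|/r² = (8.99×10^9)(2.45×10^-5)/(0.316)² = 2.21×10^6 N/C.

2.21e6 N/C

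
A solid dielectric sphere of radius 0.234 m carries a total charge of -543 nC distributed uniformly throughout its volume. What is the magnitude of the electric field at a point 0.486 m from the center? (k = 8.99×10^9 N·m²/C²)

Symmetry ⇒ E = E(r) r̂. Gaussian sphere of radius r = 0.486 m (r > R, so the entire charge is enclosed).
Q_enc = -543 nC = -5.43×10^-7 C.
Applying ∮E·dA = Q_enc/ε₀ with Φ = E(4πr²):
E = k|Q_enc|/r² = (8.99×10^9)(5.43×10^-7)/(0.486)² = 2.07×10^4 N/C.

2.07×10^4 N/C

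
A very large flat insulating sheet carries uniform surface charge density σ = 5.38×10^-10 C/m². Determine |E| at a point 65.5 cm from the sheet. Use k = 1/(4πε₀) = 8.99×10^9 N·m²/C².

The symmetry is planar: E is normal to the sheet and the same magnitude on both sides. Take a pillbox straddling the sheet with end-cap area A.
Only the two end caps contribute flux: Φ = 2EA. With Q_enc = σA, Gauss's law gives E = |σ|/(2ε₀).
E = 2πk|σ| = 2π(8.99×10^9)(5.38×10^-10) = 30.4 N/C.

|E| = 30.4 V/m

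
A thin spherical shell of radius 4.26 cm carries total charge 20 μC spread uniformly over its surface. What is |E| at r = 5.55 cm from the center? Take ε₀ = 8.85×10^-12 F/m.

5.84×10^7 N/C

Take a concentric spherical Gaussian surface of radius r = 5.55 cm (r > 4.26 cm).
The entire shell is enclosed: Q_enc = 2.00e-5 C.
Since E is radial and uniform over the Gaussian sphere, Φ = E·4πr² = Q_enc/ε₀.
E = |Q_enc|/(4πε₀r²) = (2.00e-5)/(4π·8.85×10^-12·(0.0555)²) = 5.84×10^7 N/C.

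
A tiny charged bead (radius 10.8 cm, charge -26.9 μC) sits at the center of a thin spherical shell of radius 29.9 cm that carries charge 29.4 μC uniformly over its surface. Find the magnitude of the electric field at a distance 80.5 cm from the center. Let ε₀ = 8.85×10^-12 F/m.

|E| ≈ 3.47×10^4 N/C

Take a concentric spherical Gaussian surface of radius r = 80.5 cm (r > 29.9 cm, enclosing both).
Q_enc = (-26.9 μC) + (29.4 μC) = 2.50×10^-6 C.
Gauss's law: E·4πr² = Q_enc/ε₀.
E = |Q_enc|/(4πε₀r²) = (2.50×10^-6)/(4π·8.85×10^-12·(0.805)²) = 3.47×10^4 N/C.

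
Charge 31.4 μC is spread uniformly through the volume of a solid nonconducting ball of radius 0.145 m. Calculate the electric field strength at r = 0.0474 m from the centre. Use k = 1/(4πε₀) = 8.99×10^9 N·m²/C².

Take a concentric spherical Gaussian surface of radius r = 0.0474 m (r < R).
Only the charge within r is enclosed: Q_enc = Q·(r/R)³ = (31.4 μC)·(0.0474 m/0.145 m)³ = 1.097×10^-6 C.
Since E is radial and uniform over the Gaussian sphere, Φ = E·4πr² = Q_enc/ε₀.
E = k|Q_enc|/r² = (8.99×10^9)(1.097×10^-6)/(0.0474)² = 4.39×10^6 N/C.

|E| = 4.39×10^6 V/m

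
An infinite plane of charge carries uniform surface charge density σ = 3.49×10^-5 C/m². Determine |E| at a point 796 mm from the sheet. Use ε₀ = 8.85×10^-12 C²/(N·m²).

By planar symmetry E is perpendicular to the sheet and uniform; use a Gaussian pillbox with flat faces of area A on each side of the sheet.
Only the two end caps contribute flux: Φ = 2EA. With Q_enc = σA, Gauss's law gives E = |σ|/(2ε₀).
E = |σ|/(2ε₀) = (3.49e-5)/(2·8.85×10^-12) = 1.97×10^6 N/C.

|E| ≈ 1.97×10^6 N/C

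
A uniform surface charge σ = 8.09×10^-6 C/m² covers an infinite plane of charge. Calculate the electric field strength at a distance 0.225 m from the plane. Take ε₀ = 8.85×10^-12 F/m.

E = 4.57e5 N/C

Choose a cylindrical pillbox piercing the sheet, end faces (area A) parallel to it.
Flux Φ = 2EA and Q_enc = σA, so 2EA = σA/ε₀ ⇒ E = |σ|/(2ε₀), independent of distance.
E = |σ|/(2ε₀) = (8.09e-6)/(2·8.85×10^-12) = 4.57e5 N/C.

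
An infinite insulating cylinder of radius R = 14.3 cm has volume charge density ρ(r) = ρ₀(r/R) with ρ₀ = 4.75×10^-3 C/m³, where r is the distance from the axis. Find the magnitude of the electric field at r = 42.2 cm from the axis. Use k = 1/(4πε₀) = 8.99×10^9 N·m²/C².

Take a coaxial cylindrical Gaussian surface of radius r = 42.2 cm and length L (r > R, full charge per length enclosed).
λ_enc = 2π ∫₀^R ρ₀(r'/R)^1 r' dr' = 2πρ₀R²/3 = 2.034×10^-4 C/m.
Applying ∮E·dA = Q_enc/ε₀ with the end caps contributing no flux:
E = 2k|λ_enc|/r = 2(8.99×10^9)(2.034×10^-4)/(0.422) = 8.67×10^6 N/C.

E ≈ 8.67e6 N/C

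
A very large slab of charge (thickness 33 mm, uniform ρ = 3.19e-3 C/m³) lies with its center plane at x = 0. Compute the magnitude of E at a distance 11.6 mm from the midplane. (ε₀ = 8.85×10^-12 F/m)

|E| ≈ 4.18e6 V/m

By symmetry E is perpendicular to the slab. A Gaussian pillbox from −11.6 mm to +11.6 mm (face area A) lies entirely within the slab.
Q_enc = ρ·(2x)·A and flux = 2EA, so 2EA = 2ρxA/ε₀ ⇒ E = |ρ|x/ε₀.
E = (3.19×10^-3)(0.0116)/(8.85×10^-12) = 4.18×10^6 N/C.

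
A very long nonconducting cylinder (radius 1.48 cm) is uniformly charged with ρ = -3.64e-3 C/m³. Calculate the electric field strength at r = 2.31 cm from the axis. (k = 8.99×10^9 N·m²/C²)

|E| ≈ 1.95×10^6 V/m

Choose a coaxial cylinder of radius r = 2.31 cm (arbitrary length L) as the Gaussian surface (r > 1.48 cm, full cross-section enclosed).
λ_enc = ρ·πR² = (-3.64×10^-3)π(0.0148)² = -2.505×10^-6 C/m.
By Gauss's law (flux through the curved wall only), E·2πrL = λ_enc L/ε₀.
E = 2k|λ_enc|/r = 2(8.99×10^9)(2.505e-6)/(0.0231) = 1.95×10^6 N/C.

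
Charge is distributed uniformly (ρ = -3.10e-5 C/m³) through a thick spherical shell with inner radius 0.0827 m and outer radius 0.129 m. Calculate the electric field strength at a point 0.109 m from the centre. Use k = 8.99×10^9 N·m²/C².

By spherical symmetry E is radial; choose a Gaussian sphere of radius r = 0.109 m (within the shell material, 0.0827 m < r < 0.129 m).
Enclosed charge is the volume from a to r: Q_enc = (4π/3)ρ(r³ − a³) = -9.472×10^-8 C.
By Gauss's law, ∮E·dA = E·4πr² = Q_enc/ε₀.
E = k|Q_enc|/r² = (8.99×10^9)(9.472e-8)/(0.109)² = 7.17×10^4 N/C.

E = 7.17×10^4 N/C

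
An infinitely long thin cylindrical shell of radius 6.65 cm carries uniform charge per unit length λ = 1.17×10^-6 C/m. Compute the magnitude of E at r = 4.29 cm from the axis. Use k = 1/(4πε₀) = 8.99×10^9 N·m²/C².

E = 0 (no enclosed charge)

Choose a coaxial cylinder of radius r = 4.29 cm (arbitrary length L) as the Gaussian surface (r < 6.65 cm, inside the shell).
No charge is enclosed, so Gauss's law gives E·2πrL = 0 ⇒ E = 0.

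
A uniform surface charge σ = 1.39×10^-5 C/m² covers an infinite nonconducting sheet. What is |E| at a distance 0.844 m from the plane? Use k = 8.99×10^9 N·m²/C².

The symmetry is planar: E is normal to the sheet and the same magnitude on both sides. Take a pillbox straddling the sheet with end-cap area A.
Flux Φ = 2EA and Q_enc = σA, so 2EA = σA/ε₀ ⇒ E = |σ|/(2ε₀), independent of distance.
E = 2πk|σ| = 2π(8.99×10^9)(1.39×10^-5) = 7.85e5 N/C.

|E| ≈ 7.85×10^5 N/C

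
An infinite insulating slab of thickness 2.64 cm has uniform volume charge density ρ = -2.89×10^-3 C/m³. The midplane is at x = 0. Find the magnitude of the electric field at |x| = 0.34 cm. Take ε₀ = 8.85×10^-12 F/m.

By symmetry E is perpendicular to the slab. A Gaussian pillbox from −0.34 cm to +0.34 cm (face area A) lies entirely within the slab.
Q_enc = ρ·(2x)·A and flux = 2EA, so 2EA = 2ρxA/ε₀ ⇒ E = |ρ|x/ε₀.
E = (2.89e-3)(0.0034)/(8.85×10^-12) = 1.11e6 N/C.

1.11×10^6 N/C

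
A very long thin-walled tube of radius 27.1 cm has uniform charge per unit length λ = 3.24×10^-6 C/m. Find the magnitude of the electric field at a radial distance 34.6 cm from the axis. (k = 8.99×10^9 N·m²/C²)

Choose a coaxial cylinder of radius r = 34.6 cm (arbitrary length L) as the Gaussian surface (r > 27.1 cm).
The full line charge is enclosed: λ_enc = 3.24×10^-6 C/m.
By Gauss's law (flux through the curved wall only), E·2πrL = λ_enc L/ε₀.
E = 2k|λ_enc|/r = 2(8.99×10^9)(3.24×10^-6)/(0.346) = 1.68e5 N/C.

1.68×10^5 V/m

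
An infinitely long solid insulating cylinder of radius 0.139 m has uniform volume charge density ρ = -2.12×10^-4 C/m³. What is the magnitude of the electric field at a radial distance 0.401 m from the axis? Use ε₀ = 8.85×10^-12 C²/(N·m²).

E = 5.77×10^5 N/C

Choose a coaxial cylinder of radius r = 0.401 m (arbitrary length L) as the Gaussian surface (r > 0.139 m, full cross-section enclosed).
λ_enc = ρ·πR² = (-2.12×10^-4)π(0.139)² = -1.287e-5 C/m.
Gauss's law: E·2πrL = λ_enc L/ε₀.
E = |λ_enc|/(2πε₀r) = (1.287×10^-5)/(2π·8.85×10^-12·0.401) = 5.77×10^5 N/C.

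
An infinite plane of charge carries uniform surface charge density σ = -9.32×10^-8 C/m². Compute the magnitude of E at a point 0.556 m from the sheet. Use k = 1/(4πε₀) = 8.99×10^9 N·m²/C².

By planar symmetry E is perpendicular to the sheet and uniform; use a Gaussian pillbox with flat faces of area A on each side of the sheet.
Only the two end caps contribute flux: Φ = 2EA. With Q_enc = σA, Gauss's law gives E = |σ|/(2ε₀).
E = 2πk|σ| = 2π(8.99×10^9)(9.32×10^-8) = 5.26e3 N/C.

E ≈ 5.26×10^3 N/C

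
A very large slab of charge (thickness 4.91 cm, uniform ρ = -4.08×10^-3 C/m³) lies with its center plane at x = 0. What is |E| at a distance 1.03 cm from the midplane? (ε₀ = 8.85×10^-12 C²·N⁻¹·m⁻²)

E ≈ 4.75×10^6 N/C

By symmetry E is perpendicular to the slab. A Gaussian pillbox from −1.03 cm to +1.03 cm (face area A) lies entirely within the slab.
Q_enc = ρ·(2x)·A and flux = 2EA, so 2EA = 2ρxA/ε₀ ⇒ E = |ρ|x/ε₀.
E = (4.08e-3)(0.0103)/(8.85×10^-12) = 4.75×10^6 N/C.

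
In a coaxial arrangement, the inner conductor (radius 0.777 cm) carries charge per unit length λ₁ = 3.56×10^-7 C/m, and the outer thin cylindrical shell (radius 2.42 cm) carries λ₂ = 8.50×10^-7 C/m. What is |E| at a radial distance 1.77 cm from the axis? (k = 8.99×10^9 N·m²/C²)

By cylindrical symmetry E is radial; use a coaxial Gaussian cylinder of radius 1.77 cm and length L (between the conductors, 0.777 cm < r < 2.42 cm).
Only the inner wire is enclosed; the outer shell contributes nothing inside itself. λ_enc = λ₁ = 3.56e-7 C/m.
Since E is radial and uniform over the curved surface, Φ = E·2πrL = Q_enc/ε₀ = λ_enc L/ε₀.
E = 2k|λ_enc|/r = 2(8.99×10^9)(3.56×10^-7)/(0.0177) = 3.62×10^5 N/C.

3.62e5 N/C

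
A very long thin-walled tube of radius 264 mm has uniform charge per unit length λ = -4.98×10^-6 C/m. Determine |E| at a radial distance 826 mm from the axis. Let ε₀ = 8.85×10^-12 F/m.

By cylindrical symmetry E is radial; use a coaxial Gaussian cylinder of radius 826 mm and length L (r > 264 mm).
The full line charge is enclosed: λ_enc = -4.98×10^-6 C/m.
By Gauss's law (flux through the curved wall only), E·2πrL = λ_enc L/ε₀.
E = |λ_enc|/(2πε₀r) = (4.98e-6)/(2π·8.85×10^-12·0.826) = 1.08e5 N/C.

|E| = 1.08×10^5 V/m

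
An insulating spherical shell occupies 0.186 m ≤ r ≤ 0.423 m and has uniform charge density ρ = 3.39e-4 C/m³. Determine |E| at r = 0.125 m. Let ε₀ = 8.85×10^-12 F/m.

Symmetry ⇒ E = E(r) r̂. Gaussian sphere of radius r = 0.125 m (r < 0.186 m, inside the empty cavity).
No charge is enclosed, so by Gauss's law E·4πr² = 0 ⇒ E = 0.

E = 0 (no enclosed charge)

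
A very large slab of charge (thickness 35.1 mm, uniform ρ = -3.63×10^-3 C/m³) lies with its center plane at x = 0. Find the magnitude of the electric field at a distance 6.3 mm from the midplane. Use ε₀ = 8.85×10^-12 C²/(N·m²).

By symmetry E is perpendicular to the slab. A Gaussian pillbox from −6.3 mm to +6.3 mm (face area A) lies entirely within the slab.
Q_enc = ρ·(2x)·A and flux = 2EA, so 2EA = 2ρxA/ε₀ ⇒ E = |ρ|x/ε₀.
E = (3.63×10^-3)(0.0063)/(8.85×10^-12) = 2.58×10^6 N/C.

E ≈ 2.58×10^6 N/C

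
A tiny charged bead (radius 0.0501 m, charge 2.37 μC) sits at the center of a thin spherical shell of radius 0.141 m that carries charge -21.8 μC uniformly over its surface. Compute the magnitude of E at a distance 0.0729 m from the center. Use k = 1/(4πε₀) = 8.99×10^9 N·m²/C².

By spherical symmetry E is radial; choose a Gaussian sphere of radius r = 0.0729 m (between the bodies, 0.0501 m < r < 0.141 m).
The shell at 0.141 m lies outside the Gaussian surface, so Q_enc = 2.37 μC = 2.37×10^-6 C.
Gauss's law: E·4πr² = Q_enc/ε₀.
E = k|Q_enc|/r² = (8.99×10^9)(2.37×10^-6)/(0.0729)² = 4.01e6 N/C.

4.01e6 N/C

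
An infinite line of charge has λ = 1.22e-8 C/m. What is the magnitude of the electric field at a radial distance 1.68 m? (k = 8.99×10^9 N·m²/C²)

Take a coaxial cylindrical Gaussian surface of radius r = 1.68 m and length L.
Q_enc = λL, so λ_enc = 1.22×10^-8 C/m.
Applying ∮E·dA = Q_enc/ε₀ with the end caps contributing no flux:
E = 2k|λ_enc|/r = 2(8.99×10^9)(1.22e-8)/(1.68) = 131 N/C.

|E| ≈ 131 N/C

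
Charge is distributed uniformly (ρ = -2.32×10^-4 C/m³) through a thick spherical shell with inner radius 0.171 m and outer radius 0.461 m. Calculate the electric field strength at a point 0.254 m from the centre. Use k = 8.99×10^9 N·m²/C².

By spherical symmetry E is radial; choose a Gaussian sphere of radius r = 0.254 m (within the shell material, 0.171 m < r < 0.461 m).
Only the shell between 0.171 m and r is enclosed: Q_enc = ρ·(4π/3)(r³ − a³) = (-2.32×10^-4)·(4π/3)·((0.254)³ − (0.171)³) = -1.107×10^-5 C.
By Gauss's law, ∮E·dA = E·4πr² = Q_enc/ε₀.
E = k|Q_enc|/r² = (8.99×10^9)(1.107×10^-5)/(0.254)² = 1.54×10^6 N/C.

|E| = 1.54e6 N/C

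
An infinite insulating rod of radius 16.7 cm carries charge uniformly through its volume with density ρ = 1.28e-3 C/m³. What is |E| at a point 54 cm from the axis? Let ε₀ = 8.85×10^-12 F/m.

Coaxial Gaussian cylinder, radius r = 54 cm, length L (r > 16.7 cm, full cross-section enclosed).
λ_enc = ρ·πR² = (1.28e-3)π(0.167)² = 1.121e-4 C/m.
Applying ∮E·dA = Q_enc/ε₀ with the end caps contributing no flux:
E = |λ_enc|/(2πε₀r) = (1.121×10^-4)/(2π·8.85×10^-12·0.54) = 3.73×10^6 N/C.

E = 3.73×10^6 N/C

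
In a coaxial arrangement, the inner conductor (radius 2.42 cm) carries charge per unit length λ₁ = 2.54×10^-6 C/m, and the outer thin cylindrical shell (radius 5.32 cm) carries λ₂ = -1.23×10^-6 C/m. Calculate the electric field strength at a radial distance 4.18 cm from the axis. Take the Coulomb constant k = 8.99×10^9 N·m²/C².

By cylindrical symmetry E is radial; use a coaxial Gaussian cylinder of radius 4.18 cm and length L (between the conductors, 2.42 cm < r < 5.32 cm).
The shell at 5.32 cm lies outside the Gaussian surface, so λ_enc = λ₁ = 2.54×10^-6 C/m.
Gauss's law: E·2πrL = λ_enc L/ε₀.
E = 2k|λ_enc|/r = 2(8.99×10^9)(2.54×10^-6)/(0.0418) = 1.09e6 N/C.

1.09×10^6 V/m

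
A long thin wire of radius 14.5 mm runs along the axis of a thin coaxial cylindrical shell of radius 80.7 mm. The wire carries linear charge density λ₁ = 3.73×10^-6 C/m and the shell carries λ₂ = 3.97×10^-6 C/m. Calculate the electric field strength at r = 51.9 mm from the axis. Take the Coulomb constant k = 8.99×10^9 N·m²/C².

E = 1.29×10^6 N/C

Choose a coaxial cylinder of radius r = 51.9 mm (arbitrary length L) as the Gaussian surface (between the conductors, 14.5 mm < r < 80.7 mm).
Only the inner wire is enclosed; the outer shell contributes nothing inside itself. λ_enc = λ₁ = 3.73×10^-6 C/m.
By Gauss's law (flux through the curved wall only), E·2πrL = λ_enc L/ε₀.
E = 2k|λ_enc|/r = 2(8.99×10^9)(3.73×10^-6)/(0.0519) = 1.29×10^6 N/C.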